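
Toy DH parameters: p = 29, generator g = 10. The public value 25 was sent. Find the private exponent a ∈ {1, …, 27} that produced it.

Try successive powers of 10 modulo 29:
10^1 ≡ 10
10^2 ≡ 13
10^3 ≡ 14
10^4 ≡ 24
10^5 ≡ 8
10^6 ≡ 22
10^7 ≡ 17
10^8 ≡ 25
Found: a = 8.

8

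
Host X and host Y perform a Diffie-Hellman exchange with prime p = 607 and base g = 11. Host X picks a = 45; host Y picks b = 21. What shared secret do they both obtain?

562

Host X sends A = g^a mod p = 11^45 mod 607.
11^1 ≡ 11 (mod 607)
11^2 = (11^1)^2 ≡ 11^2 = 121 ≡ 121 (mod 607)
11^4 = (11^2)^2 ≡ 121^2 = 14641 ≡ 73 (mod 607)
11^8 = (11^4)^2 ≡ 73^2 = 5329 ≡ 473 (mod 607)
11^16 = (11^8)^2 ≡ 473^2 = 223729 ≡ 353 (mod 607)
11^32 = (11^16)^2 ≡ 353^2 = 124609 ≡ 174 (mod 607)
11^45 = 11^32 · 11^8 · 11^4 · 11^1 ≡ 174 · 473 · 73 · 11 ≡ 167 (mod 607).
So A = 167. Host Y then computes K = A^b mod p = 167^21 mod 607.
167^1 ≡ 167 (mod 607)
167^2 = (167^1)^2 ≡ 167^2 = 27889 ≡ 574 (mod 607)
167^4 = (167^2)^2 ≡ 574^2 = 329476 ≡ 482 (mod 607)
167^8 = (167^4)^2 ≡ 482^2 = 232324 ≡ 450 (mod 607)
167^16 = (167^8)^2 ≡ 450^2 = 202500 ≡ 369 (mod 607)
167^21 = 167^16 · 167^4 · 167^1 ≡ 369 · 482 · 167 ≡ 562 (mod 607).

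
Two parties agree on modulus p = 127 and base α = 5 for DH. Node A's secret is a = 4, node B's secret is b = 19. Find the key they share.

Node B sends B = α^b mod p = 5^19 mod 127.
5^1 ≡ 5 (mod 127)
5^2 = (5^1)^2 ≡ 5^2 = 25 ≡ 25 (mod 127)
5^4 = (5^2)^2 ≡ 25^2 = 625 ≡ 117 (mod 127)
5^8 = (5^4)^2 ≡ 117^2 = 13689 ≡ 100 (mod 127)
5^16 = (5^8)^2 ≡ 100^2 = 10000 ≡ 94 (mod 127)
5^19 = 5^16 · 5^2 · 5^1 ≡ 94 · 25 · 5 ≡ 66 (mod 127).
So B = 66. Node A then computes K = B^a mod p = 66^4 mod 127.
66^1 ≡ 66 (mod 127)
66^2 = (66^1)^2 ≡ 66^2 = 4356 ≡ 38 (mod 127)
66^4 = (66^2)^2 ≡ 38^2 = 1444 ≡ 47 (mod 127)

47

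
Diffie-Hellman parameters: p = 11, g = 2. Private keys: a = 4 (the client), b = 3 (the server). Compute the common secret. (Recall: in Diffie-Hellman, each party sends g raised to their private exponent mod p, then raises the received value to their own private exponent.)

The server sends B = g^b mod p = 2^3 mod 11.
2^1 ≡ 2 (mod 11)
2^2 = (2^1)^2 ≡ 2^2 = 4 ≡ 4 (mod 11)
2^3 = 2^2 · 2^1 ≡ 4 · 2 ≡ 8 (mod 11).
So B = 8. The client then computes K = B^a mod p = 8^4 mod 11.
8^1 ≡ 8 (mod 11)
8^2 = (8^1)^2 ≡ 8^2 = 64 ≡ 9 (mod 11)
8^4 = (8^2)^2 ≡ 9^2 = 81 ≡ 4 (mod 11)

4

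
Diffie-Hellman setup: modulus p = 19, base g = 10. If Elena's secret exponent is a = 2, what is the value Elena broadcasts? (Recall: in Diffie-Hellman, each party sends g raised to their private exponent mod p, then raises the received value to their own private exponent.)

5

Public value = 10^2 mod 19.
10^1 ≡ 10 (mod 19)
10^2 = (10^1)^2 ≡ 10^2 = 100 ≡ 5 (mod 19)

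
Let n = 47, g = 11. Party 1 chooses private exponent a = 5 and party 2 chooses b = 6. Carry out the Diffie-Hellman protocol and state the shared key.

16

Party 1 sends A = g^a mod n = 11^5 mod 47.
11^1 ≡ 11 (mod 47)
11^2 = (11^1)^2 ≡ 11^2 = 121 ≡ 27 (mod 47)
11^4 = (11^2)^2 ≡ 27^2 = 729 ≡ 24 (mod 47)
11^5 = 11^4 · 11^1 ≡ 24 · 11 ≡ 29 (mod 47).
So A = 29. Party 2 then computes K = A^b mod n = 29^6 mod 47.
29^1 ≡ 29 (mod 47)
29^2 = (29^1)^2 ≡ 29^2 = 841 ≡ 42 (mod 47)
29^4 = (29^2)^2 ≡ 42^2 = 1764 ≡ 25 (mod 47)
29^6 = 29^4 · 29^2 ≡ 25 · 42 ≡ 16 (mod 47).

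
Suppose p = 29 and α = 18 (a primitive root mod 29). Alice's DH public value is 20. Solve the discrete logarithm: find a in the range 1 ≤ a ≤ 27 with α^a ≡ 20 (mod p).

Try successive powers of 18 modulo 29:
18^1 ≡ 18
18^2 ≡ 5
18^3 ≡ 3
18^4 ≡ 25
18^5 ≡ 15
18^6 ≡ 9
18^7 ≡ 17
18^8 ≡ 16
18^9 ≡ 27
18^10 ≡ 22
18^11 ≡ 19
18^12 ≡ 23
18^13 ≡ 8
18^14 ≡ 28
18^15 ≡ 11
18^16 ≡ 24
18^17 ≡ 26
18^18 ≡ 4
18^19 ≡ 14
18^20 ≡ 20
Found: a = 20.

20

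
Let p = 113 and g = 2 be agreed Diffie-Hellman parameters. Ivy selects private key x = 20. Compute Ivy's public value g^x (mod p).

49

Public value = 2^20 (mod 113).
2^1 ≡ 2 (mod 113)
2^2 = (2^1)^2 ≡ 2^2 = 4 ≡ 4 (mod 113)
2^4 = (2^2)^2 ≡ 4^2 = 16 ≡ 16 (mod 113)
2^8 = (2^4)^2 ≡ 16^2 = 256 ≡ 30 (mod 113)
2^16 = (2^8)^2 ≡ 30^2 = 900 ≡ 109 (mod 113)
2^20 = 2^16 · 2^4 ≡ 109 · 16 ≡ 49 (mod 113).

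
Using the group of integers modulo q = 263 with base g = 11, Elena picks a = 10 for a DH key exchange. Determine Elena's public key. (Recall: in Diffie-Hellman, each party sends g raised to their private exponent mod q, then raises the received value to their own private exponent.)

83

Public value = 11^10 mod 263.
11^1 ≡ 11 (mod 263)
11^2 = (11^1)^2 ≡ 11^2 = 121 ≡ 121 (mod 263)
11^4 = (11^2)^2 ≡ 121^2 = 14641 ≡ 176 (mod 263)
11^8 = (11^4)^2 ≡ 176^2 = 30976 ≡ 205 (mod 263)
11^10 = 11^8 · 11^2 ≡ 205 · 121 ≡ 83 (mod 263).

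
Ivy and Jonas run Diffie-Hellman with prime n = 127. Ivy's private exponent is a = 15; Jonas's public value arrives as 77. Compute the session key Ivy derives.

111

Shared key K = 77^15 mod 127.
77^1 ≡ 77 (mod 127)
77^2 = (77^1)^2 ≡ 77^2 = 5929 ≡ 87 (mod 127)
77^4 = (77^2)^2 ≡ 87^2 = 7569 ≡ 76 (mod 127)
77^8 = (77^4)^2 ≡ 76^2 = 5776 ≡ 61 (mod 127)
77^15 = 77^8 · 77^4 · 77^2 · 77^1 ≡ 61 · 76 · 87 · 77 ≡ 111 (mod 127).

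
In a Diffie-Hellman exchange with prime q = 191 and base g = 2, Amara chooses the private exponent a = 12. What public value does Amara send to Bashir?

Public value = 2^12 (mod 191).
2^1 ≡ 2 (mod 191)
2^2 = (2^1)^2 ≡ 2^2 = 4 ≡ 4 (mod 191)
2^4 = (2^2)^2 ≡ 4^2 = 16 ≡ 16 (mod 191)
2^8 = (2^4)^2 ≡ 16^2 = 256 ≡ 65 (mod 191)
2^12 = 2^8 · 2^4 ≡ 65 · 16 ≡ 85 (mod 191).

85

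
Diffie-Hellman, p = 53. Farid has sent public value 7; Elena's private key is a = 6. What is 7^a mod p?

Shared key K = 7^6 mod 53.
7^1 ≡ 7 (mod 53)
7^2 = (7^1)^2 ≡ 7^2 = 49 ≡ 49 (mod 53)
7^4 = (7^2)^2 ≡ 49^2 = 2401 ≡ 16 (mod 53)
7^6 = 7^4 · 7^2 ≡ 16 · 49 ≡ 42 (mod 53).

42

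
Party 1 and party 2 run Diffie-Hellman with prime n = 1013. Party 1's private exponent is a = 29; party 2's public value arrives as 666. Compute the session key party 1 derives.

783

Shared key K = 666^29 mod 1013.
666^1 ≡ 666 (mod 1013)
666^2 = (666^1)^2 ≡ 666^2 = 443556 ≡ 875 (mod 1013)
666^4 = (666^2)^2 ≡ 875^2 = 765625 ≡ 810 (mod 1013)
666^8 = (666^4)^2 ≡ 810^2 = 656100 ≡ 689 (mod 1013)
666^16 = (666^8)^2 ≡ 689^2 = 474721 ≡ 637 (mod 1013)
666^29 = 666^16 · 666^8 · 666^4 · 666^1 ≡ 637 · 689 · 810 · 666 ≡ 783 (mod 1013).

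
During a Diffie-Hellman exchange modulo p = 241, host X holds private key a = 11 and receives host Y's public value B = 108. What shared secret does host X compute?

191

Shared key K = 108^11 mod 241.
108^1 ≡ 108 (mod 241)
108^2 = (108^1)^2 ≡ 108^2 = 11664 ≡ 96 (mod 241)
108^4 = (108^2)^2 ≡ 96^2 = 9216 ≡ 58 (mod 241)
108^8 = (108^4)^2 ≡ 58^2 = 3364 ≡ 231 (mod 241)
108^11 = 108^8 · 108^2 · 108^1 ≡ 231 · 96 · 108 ≡ 191 (mod 241).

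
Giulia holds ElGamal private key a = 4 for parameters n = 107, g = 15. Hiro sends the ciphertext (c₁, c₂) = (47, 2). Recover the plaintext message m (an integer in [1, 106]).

103

Shared mask s = c₁^a mod n = 47^4 mod 107.
47^1 ≡ 47 (mod 107)
47^2 = (47^1)^2 ≡ 47^2 = 2209 ≡ 69 (mod 107)
47^4 = (47^2)^2 ≡ 69^2 = 4761 ≡ 53 (mod 107)
So s = 53; s⁻¹ ≡ 105 (mod 107).
m = c₂ · s⁻¹ mod 107 = 2 · 105 mod 107 = 103.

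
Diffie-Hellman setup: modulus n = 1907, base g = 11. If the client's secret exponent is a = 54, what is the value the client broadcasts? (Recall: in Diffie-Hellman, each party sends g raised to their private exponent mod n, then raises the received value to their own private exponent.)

52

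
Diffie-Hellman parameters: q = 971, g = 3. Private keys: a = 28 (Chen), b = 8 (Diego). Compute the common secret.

281

Diego sends B = g^b mod q = 3^8 mod 971.
3^1 ≡ 3 (mod 971)
3^2 = (3^1)^2 ≡ 3^2 = 9 ≡ 9 (mod 971)
3^4 = (3^2)^2 ≡ 9^2 = 81 ≡ 81 (mod 971)
3^8 = (3^4)^2 ≡ 81^2 = 6561 ≡ 735 (mod 971)
So B = 735. Chen then computes K = B^a mod q = 735^28 mod 971.
735^1 ≡ 735 (mod 971)
735^2 = (735^1)^2 ≡ 735^2 = 540225 ≡ 349 (mod 971)
735^4 = (735^2)^2 ≡ 349^2 = 121801 ≡ 426 (mod 971)
735^8 = (735^4)^2 ≡ 426^2 = 181476 ≡ 870 (mod 971)
735^16 = (735^8)^2 ≡ 870^2 = 756900 ≡ 491 (mod 971)
735^28 = 735^16 · 735^8 · 735^4 ≡ 491 · 870 · 426 ≡ 281 (mod 971).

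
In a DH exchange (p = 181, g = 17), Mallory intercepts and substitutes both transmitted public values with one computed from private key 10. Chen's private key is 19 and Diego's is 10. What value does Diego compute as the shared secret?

39

Diego receives Mallory's public value M = 17^10 mod 181 instead of the honest one.
17^1 ≡ 17 (mod 181)
17^2 = (17^1)^2 ≡ 17^2 = 289 ≡ 108 (mod 181)
17^4 = (17^2)^2 ≡ 108^2 = 11664 ≡ 80 (mod 181)
17^8 = (17^4)^2 ≡ 80^2 = 6400 ≡ 65 (mod 181)
17^10 = 17^8 · 17^2 ≡ 65 · 108 ≡ 142 (mod 181).
So M = 142. Diego computes K = M^10 mod 181.
142^1 ≡ 142 (mod 181)
142^2 = (142^1)^2 ≡ 142^2 = 20164 ≡ 73 (mod 181)
142^4 = (142^2)^2 ≡ 73^2 = 5329 ≡ 80 (mod 181)
142^8 = (142^4)^2 ≡ 80^2 = 6400 ≡ 65 (mod 181)
142^10 = 142^8 · 142^2 ≡ 65 · 73 ≡ 39 (mod 181).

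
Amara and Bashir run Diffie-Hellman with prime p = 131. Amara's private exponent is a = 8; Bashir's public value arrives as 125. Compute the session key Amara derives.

Shared key K = 125^8 mod 131.
125^1 ≡ 125 (mod 131)
125^2 = (125^1)^2 ≡ 125^2 = 15625 ≡ 36 (mod 131)
125^4 = (125^2)^2 ≡ 36^2 = 1296 ≡ 117 (mod 131)
125^8 = (125^4)^2 ≡ 117^2 = 13689 ≡ 65 (mod 131)

65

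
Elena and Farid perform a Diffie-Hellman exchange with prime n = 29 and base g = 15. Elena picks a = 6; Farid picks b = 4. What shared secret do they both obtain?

Farid sends B = g^b mod n = 15^4 mod 29.
15^1 ≡ 15 (mod 29)
15^2 = (15^1)^2 ≡ 15^2 = 225 ≡ 22 (mod 29)
15^4 = (15^2)^2 ≡ 22^2 = 484 ≡ 20 (mod 29)
So B = 20. Elena then computes K = B^a mod n = 20^6 mod 29.
20^1 ≡ 20 (mod 29)
20^2 = (20^1)^2 ≡ 20^2 = 400 ≡ 23 (mod 29)
20^4 = (20^2)^2 ≡ 23^2 = 529 ≡ 7 (mod 29)
20^6 = 20^4 · 20^2 ≡ 7 · 23 ≡ 16 (mod 29).

16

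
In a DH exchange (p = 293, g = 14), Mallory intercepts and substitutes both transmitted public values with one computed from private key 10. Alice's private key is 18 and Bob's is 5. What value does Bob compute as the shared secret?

Bob receives Mallory's public value M = 14^10 mod 293 instead of the honest one.
14^1 ≡ 14 (mod 293)
14^2 = (14^1)^2 ≡ 14^2 = 196 ≡ 196 (mod 293)
14^4 = (14^2)^2 ≡ 196^2 = 38416 ≡ 33 (mod 293)
14^8 = (14^4)^2 ≡ 33^2 = 1089 ≡ 210 (mod 293)
14^10 = 14^8 · 14^2 ≡ 210 · 196 ≡ 140 (mod 293).
So M = 140. Bob computes K = M^5 mod 293.
140^1 ≡ 140 (mod 293)
140^2 = (140^1)^2 ≡ 140^2 = 19600 ≡ 262 (mod 293)
140^4 = (140^2)^2 ≡ 262^2 = 68644 ≡ 82 (mod 293)
140^5 = 140^4 · 140^1 ≡ 82 · 140 ≡ 53 (mod 293).

53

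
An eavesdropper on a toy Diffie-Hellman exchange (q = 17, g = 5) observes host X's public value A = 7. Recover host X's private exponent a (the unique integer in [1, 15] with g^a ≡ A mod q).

Try successive powers of 5 modulo 17:
5^1 ≡ 5
5^2 ≡ 8
5^3 ≡ 6
5^4 ≡ 13
5^5 ≡ 14
5^6 ≡ 2
5^7 ≡ 10
5^8 ≡ 16
5^9 ≡ 12
5^10 ≡ 9
5^11 ≡ 11
5^12 ≡ 4
5^13 ≡ 3
5^14 ≡ 15
5^15 ≡ 7
Found: a = 15.

15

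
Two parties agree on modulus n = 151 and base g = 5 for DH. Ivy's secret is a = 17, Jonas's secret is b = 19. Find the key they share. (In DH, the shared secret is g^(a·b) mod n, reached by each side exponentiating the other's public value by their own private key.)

47

Ivy sends A = g^a mod n = 5^17 mod 151.
5^1 ≡ 5 (mod 151)
5^2 = (5^1)^2 ≡ 5^2 = 25 ≡ 25 (mod 151)
5^4 = (5^2)^2 ≡ 25^2 = 625 ≡ 21 (mod 151)
5^8 = (5^4)^2 ≡ 21^2 = 441 ≡ 139 (mod 151)
5^16 = (5^8)^2 ≡ 139^2 = 19321 ≡ 144 (mod 151)
5^17 = 5^16 · 5^1 ≡ 144 · 5 ≡ 116 (mod 151).
So A = 116. Jonas then computes K = A^b mod n = 116^19 mod 151.
116^1 ≡ 116 (mod 151)
116^2 = (116^1)^2 ≡ 116^2 = 13456 ≡ 17 (mod 151)
116^4 = (116^2)^2 ≡ 17^2 = 289 ≡ 138 (mod 151)
116^8 = (116^4)^2 ≡ 138^2 = 19044 ≡ 18 (mod 151)
116^16 = (116^8)^2 ≡ 18^2 = 324 ≡ 22 (mod 151)
116^19 = 116^16 · 116^2 · 116^1 ≡ 22 · 17 · 116 ≡ 47 (mod 151).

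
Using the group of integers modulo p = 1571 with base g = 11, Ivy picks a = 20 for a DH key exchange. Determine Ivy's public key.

Public value = 11^20 (mod 1571).
11^1 ≡ 11 (mod 1571)
11^2 = (11^1)^2 ≡ 11^2 = 121 ≡ 121 (mod 1571)
11^4 = (11^2)^2 ≡ 121^2 = 14641 ≡ 502 (mod 1571)
11^8 = (11^4)^2 ≡ 502^2 = 252004 ≡ 644 (mod 1571)
11^16 = (11^8)^2 ≡ 644^2 = 414736 ≡ 1563 (mod 1571)
11^20 = 11^16 · 11^4 ≡ 1563 · 502 ≡ 697 (mod 1571).

697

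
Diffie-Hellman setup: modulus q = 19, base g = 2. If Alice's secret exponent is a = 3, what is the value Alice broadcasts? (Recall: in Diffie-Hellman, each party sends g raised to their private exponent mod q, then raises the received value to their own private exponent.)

8

Public value = 2^{3} \pmod{19}.
2^1 ≡ 2 (mod 19)
2^2 = (2^1)^2 ≡ 2^2 = 4 ≡ 4 (mod 19)
2^3 = 2^2 · 2^1 ≡ 4 · 2 ≡ 8 (mod 19).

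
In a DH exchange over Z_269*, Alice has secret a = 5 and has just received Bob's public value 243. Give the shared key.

85

Shared key K = 243^5 mod 269.
243^1 ≡ 243 (mod 269)
243^2 = (243^1)^2 ≡ 243^2 = 59049 ≡ 138 (mod 269)
243^4 = (243^2)^2 ≡ 138^2 = 19044 ≡ 214 (mod 269)
243^5 = 243^4 · 243^1 ≡ 214 · 243 ≡ 85 (mod 269).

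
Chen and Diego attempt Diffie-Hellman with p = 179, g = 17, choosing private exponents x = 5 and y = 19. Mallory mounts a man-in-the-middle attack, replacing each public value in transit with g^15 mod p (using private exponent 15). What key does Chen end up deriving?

Chen receives Mallory's public value M = 17^15 mod 179 instead of the honest one.
17^1 ≡ 17 (mod 179)
17^2 = (17^1)^2 ≡ 17^2 = 289 ≡ 110 (mod 179)
17^4 = (17^2)^2 ≡ 110^2 = 12100 ≡ 107 (mod 179)
17^8 = (17^4)^2 ≡ 107^2 = 11449 ≡ 172 (mod 179)
17^15 = 17^8 · 17^4 · 17^2 · 17^1 ≡ 172 · 107 · 110 · 17 ≡ 45 (mod 179).
So M = 45. Chen computes K = M^5 mod 179.
45^1 ≡ 45 (mod 179)
45^2 = (45^1)^2 ≡ 45^2 = 2025 ≡ 56 (mod 179)
45^4 = (45^2)^2 ≡ 56^2 = 3136 ≡ 93 (mod 179)
45^5 = 45^4 · 45^1 ≡ 93 · 45 ≡ 68 (mod 179).

68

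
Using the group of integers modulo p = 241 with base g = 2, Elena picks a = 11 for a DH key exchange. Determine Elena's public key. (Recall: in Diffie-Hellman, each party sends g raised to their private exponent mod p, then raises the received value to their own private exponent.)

Public value = 2^11 mod 241.
2^1 ≡ 2 (mod 241)
2^2 = (2^1)^2 ≡ 2^2 = 4 ≡ 4 (mod 241)
2^4 = (2^2)^2 ≡ 4^2 = 16 ≡ 16 (mod 241)
2^8 = (2^4)^2 ≡ 16^2 = 256 ≡ 15 (mod 241)
2^11 = 2^8 · 2^2 · 2^1 ≡ 15 · 4 · 2 ≡ 120 (mod 241).

120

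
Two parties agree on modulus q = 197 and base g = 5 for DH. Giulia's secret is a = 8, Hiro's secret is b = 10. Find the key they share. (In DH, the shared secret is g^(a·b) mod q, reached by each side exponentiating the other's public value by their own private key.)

Giulia sends A = g^a mod q = 5^8 mod 197.
5^1 ≡ 5 (mod 197)
5^2 = (5^1)^2 ≡ 5^2 = 25 ≡ 25 (mod 197)
5^4 = (5^2)^2 ≡ 25^2 = 625 ≡ 34 (mod 197)
5^8 = (5^4)^2 ≡ 34^2 = 1156 ≡ 171 (mod 197)
So A = 171. Hiro then computes K = A^b mod q = 171^10 mod 197.
171^1 ≡ 171 (mod 197)
171^2 = (171^1)^2 ≡ 171^2 = 29241 ≡ 85 (mod 197)
171^4 = (171^2)^2 ≡ 85^2 = 7225 ≡ 133 (mod 197)
171^8 = (171^4)^2 ≡ 133^2 = 17689 ≡ 156 (mod 197)
171^10 = 171^8 · 171^2 ≡ 156 · 85 ≡ 61 (mod 197).

61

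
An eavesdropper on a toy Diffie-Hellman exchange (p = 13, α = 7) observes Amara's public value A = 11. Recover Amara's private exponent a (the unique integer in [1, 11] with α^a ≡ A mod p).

Try successive powers of 7 modulo 13:
7^1 ≡ 7
7^2 ≡ 10
7^3 ≡ 5
7^4 ≡ 9
7^5 ≡ 11
Found: a = 5.

5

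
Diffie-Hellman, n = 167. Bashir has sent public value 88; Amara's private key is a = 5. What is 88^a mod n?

97

Shared key K = 88^5 mod 167.
88^1 ≡ 88 (mod 167)
88^2 = (88^1)^2 ≡ 88^2 = 7744 ≡ 62 (mod 167)
88^4 = (88^2)^2 ≡ 62^2 = 3844 ≡ 3 (mod 167)
88^5 = 88^4 · 88^1 ≡ 3 · 88 ≡ 97 (mod 167).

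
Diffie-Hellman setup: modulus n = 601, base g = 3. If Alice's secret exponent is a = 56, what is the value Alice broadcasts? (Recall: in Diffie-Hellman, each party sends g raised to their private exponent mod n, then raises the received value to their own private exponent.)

406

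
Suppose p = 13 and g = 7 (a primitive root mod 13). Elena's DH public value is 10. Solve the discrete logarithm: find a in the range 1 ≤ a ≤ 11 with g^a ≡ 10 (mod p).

2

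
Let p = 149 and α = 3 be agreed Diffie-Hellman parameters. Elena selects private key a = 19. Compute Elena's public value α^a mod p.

79

Public value = 3^19 mod 149.
3^1 ≡ 3 (mod 149)
3^2 = (3^1)^2 ≡ 3^2 = 9 ≡ 9 (mod 149)
3^4 = (3^2)^2 ≡ 9^2 = 81 ≡ 81 (mod 149)
3^8 = (3^4)^2 ≡ 81^2 = 6561 ≡ 5 (mod 149)
3^16 = (3^8)^2 ≡ 5^2 = 25 ≡ 25 (mod 149)
3^19 = 3^16 · 3^2 · 3^1 ≡ 25 · 9 · 3 ≡ 79 (mod 149).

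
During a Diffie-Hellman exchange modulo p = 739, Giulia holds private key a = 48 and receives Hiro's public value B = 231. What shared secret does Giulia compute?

270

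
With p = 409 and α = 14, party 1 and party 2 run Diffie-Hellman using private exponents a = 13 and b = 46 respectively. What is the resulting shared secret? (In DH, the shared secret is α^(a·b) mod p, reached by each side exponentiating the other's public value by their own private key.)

8

Party 2 sends B = α^b mod p = 14^46 mod 409.
14^1 ≡ 14 (mod 409)
14^2 = (14^1)^2 ≡ 14^2 = 196 ≡ 196 (mod 409)
14^4 = (14^2)^2 ≡ 196^2 = 38416 ≡ 379 (mod 409)
14^8 = (14^4)^2 ≡ 379^2 = 143641 ≡ 82 (mod 409)
14^16 = (14^8)^2 ≡ 82^2 = 6724 ≡ 180 (mod 409)
14^32 = (14^16)^2 ≡ 180^2 = 32400 ≡ 89 (mod 409)
14^46 = 14^32 · 14^8 · 14^4 · 14^2 ≡ 89 · 82 · 379 · 196 ≡ 40 (mod 409).
So B = 40. Party 1 then computes K = B^a mod p = 40^13 mod 409.
40^1 ≡ 40 (mod 409)
40^2 = (40^1)^2 ≡ 40^2 = 1600 ≡ 373 (mod 409)
40^4 = (40^2)^2 ≡ 373^2 = 139129 ≡ 69 (mod 409)
40^8 = (40^4)^2 ≡ 69^2 = 4761 ≡ 262 (mod 409)
40^13 = 40^8 · 40^4 · 40^1 ≡ 262 · 69 · 40 ≡ 8 (mod 409).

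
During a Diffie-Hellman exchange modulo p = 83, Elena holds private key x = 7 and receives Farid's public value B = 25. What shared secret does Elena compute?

69

Shared key K = 25^7 mod 83.
25^1 ≡ 25 (mod 83)
25^2 = (25^1)^2 ≡ 25^2 = 625 ≡ 44 (mod 83)
25^4 = (25^2)^2 ≡ 44^2 = 1936 ≡ 27 (mod 83)
25^7 = 25^4 · 25^2 · 25^1 ≡ 27 · 44 · 25 ≡ 69 (mod 83).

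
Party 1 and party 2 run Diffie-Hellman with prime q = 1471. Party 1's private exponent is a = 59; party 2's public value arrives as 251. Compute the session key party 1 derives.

1219

Shared key K = 251^59 mod 1471.
251^1 ≡ 251 (mod 1471)
251^2 = (251^1)^2 ≡ 251^2 = 63001 ≡ 1219 (mod 1471)
251^4 = (251^2)^2 ≡ 1219^2 = 1485961 ≡ 251 (mod 1471)
251^8 = (251^4)^2 ≡ 251^2 = 63001 ≡ 1219 (mod 1471)
251^16 = (251^8)^2 ≡ 1219^2 = 1485961 ≡ 251 (mod 1471)
251^32 = (251^16)^2 ≡ 251^2 = 63001 ≡ 1219 (mod 1471)
251^59 = 251^32 · 251^16 · 251^8 · 251^2 · 251^1 ≡ 1219 · 251 · 1219 · 1219 · 251 ≡ 1219 (mod 1471).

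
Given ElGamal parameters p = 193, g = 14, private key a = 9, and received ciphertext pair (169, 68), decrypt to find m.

133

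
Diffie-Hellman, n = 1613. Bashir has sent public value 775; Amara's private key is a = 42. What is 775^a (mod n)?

1609

Shared key K = 775^42 mod 1613.
775^1 ≡ 775 (mod 1613)
775^2 = (775^1)^2 ≡ 775^2 = 600625 ≡ 589 (mod 1613)
775^4 = (775^2)^2 ≡ 589^2 = 346921 ≡ 126 (mod 1613)
775^8 = (775^4)^2 ≡ 126^2 = 15876 ≡ 1359 (mod 1613)
775^16 = (775^8)^2 ≡ 1359^2 = 1846881 ≡ 1609 (mod 1613)
775^32 = (775^16)^2 ≡ 1609^2 = 2588881 ≡ 16 (mod 1613)
775^42 = 775^32 · 775^8 · 775^2 ≡ 16 · 1359 · 589 ≡ 1609 (mod 1613).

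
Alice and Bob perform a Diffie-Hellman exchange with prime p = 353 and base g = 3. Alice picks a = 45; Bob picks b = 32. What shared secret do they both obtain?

140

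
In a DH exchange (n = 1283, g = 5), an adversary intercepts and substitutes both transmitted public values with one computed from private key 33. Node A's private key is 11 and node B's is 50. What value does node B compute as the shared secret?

583

Node B receives an adversary's public value M = 5^33 mod 1283 instead of the honest one.
5^1 ≡ 5 (mod 1283)
5^2 = (5^1)^2 ≡ 5^2 = 25 ≡ 25 (mod 1283)
5^4 = (5^2)^2 ≡ 25^2 = 625 ≡ 625 (mod 1283)
5^8 = (5^4)^2 ≡ 625^2 = 390625 ≡ 593 (mod 1283)
5^16 = (5^8)^2 ≡ 593^2 = 351649 ≡ 107 (mod 1283)
5^32 = (5^16)^2 ≡ 107^2 = 11449 ≡ 1185 (mod 1283)
5^33 = 5^32 · 5^1 ≡ 1185 · 5 ≡ 793 (mod 1283).
So M = 793. Node B computes K = M^50 mod 1283.
793^1 ≡ 793 (mod 1283)
793^2 = (793^1)^2 ≡ 793^2 = 628849 ≡ 179 (mod 1283)
793^4 = (793^2)^2 ≡ 179^2 = 32041 ≡ 1249 (mod 1283)
793^8 = (793^4)^2 ≡ 1249^2 = 1560001 ≡ 1156 (mod 1283)
793^16 = (793^8)^2 ≡ 1156^2 = 1336336 ≡ 733 (mod 1283)
793^32 = (793^16)^2 ≡ 733^2 = 537289 ≡ 995 (mod 1283)
793^50 = 793^32 · 793^16 · 793^2 ≡ 995 · 733 · 179 ≡ 583 (mod 1283).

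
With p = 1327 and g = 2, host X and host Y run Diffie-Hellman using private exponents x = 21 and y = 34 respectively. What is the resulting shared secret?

276

Host X sends A = g^x mod p = 2^21 mod 1327.
2^1 ≡ 2 (mod 1327)
2^2 = (2^1)^2 ≡ 2^2 = 4 ≡ 4 (mod 1327)
2^4 = (2^2)^2 ≡ 4^2 = 16 ≡ 16 (mod 1327)
2^8 = (2^4)^2 ≡ 16^2 = 256 ≡ 256 (mod 1327)
2^16 = (2^8)^2 ≡ 256^2 = 65536 ≡ 513 (mod 1327)
2^21 = 2^16 · 2^4 · 2^1 ≡ 513 · 16 · 2 ≡ 492 (mod 1327).
So A = 492. Host Y then computes K = A^y mod p = 492^34 mod 1327.
492^1 ≡ 492 (mod 1327)
492^2 = (492^1)^2 ≡ 492^2 = 242064 ≡ 550 (mod 1327)
492^4 = (492^2)^2 ≡ 550^2 = 302500 ≡ 1271 (mod 1327)
492^8 = (492^4)^2 ≡ 1271^2 = 1615441 ≡ 482 (mod 1327)
492^16 = (492^8)^2 ≡ 482^2 = 232324 ≡ 99 (mod 1327)
492^32 = (492^16)^2 ≡ 99^2 = 9801 ≡ 512 (mod 1327)
492^34 = 492^32 · 492^2 ≡ 512 · 550 ≡ 276 (mod 1327).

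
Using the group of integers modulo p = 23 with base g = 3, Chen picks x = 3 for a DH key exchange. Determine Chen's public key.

Public value = 3^3 mod 23.
3^1 ≡ 3 (mod 23)
3^2 = (3^1)^2 ≡ 3^2 = 9 ≡ 9 (mod 23)
3^3 = 3^2 · 3^1 ≡ 9 · 3 ≡ 4 (mod 23).

4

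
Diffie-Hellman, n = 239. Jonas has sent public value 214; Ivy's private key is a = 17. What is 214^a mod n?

Shared key K = 214^17 mod 239.
214^1 ≡ 214 (mod 239)
214^2 = (214^1)^2 ≡ 214^2 = 45796 ≡ 147 (mod 239)
214^4 = (214^2)^2 ≡ 147^2 = 21609 ≡ 99 (mod 239)
214^8 = (214^4)^2 ≡ 99^2 = 9801 ≡ 2 (mod 239)
214^16 = (214^8)^2 ≡ 2^2 = 4 ≡ 4 (mod 239)
214^17 = 214^16 · 214^1 ≡ 4 · 214 ≡ 139 (mod 239).

139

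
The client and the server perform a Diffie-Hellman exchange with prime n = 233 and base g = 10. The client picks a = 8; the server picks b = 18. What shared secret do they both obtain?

92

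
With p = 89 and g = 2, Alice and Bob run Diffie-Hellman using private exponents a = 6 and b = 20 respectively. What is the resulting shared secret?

45

Alice sends A = g^a mod p = 2^6 mod 89.
2^1 ≡ 2 (mod 89)
2^2 = (2^1)^2 ≡ 2^2 = 4 ≡ 4 (mod 89)
2^4 = (2^2)^2 ≡ 4^2 = 16 ≡ 16 (mod 89)
2^6 = 2^4 · 2^2 ≡ 16 · 4 ≡ 64 (mod 89).
So A = 64. Bob then computes K = A^b mod p = 64^20 mod 89.
64^1 ≡ 64 (mod 89)
64^2 = (64^1)^2 ≡ 64^2 = 4096 ≡ 2 (mod 89)
64^4 = (64^2)^2 ≡ 2^2 = 4 ≡ 4 (mod 89)
64^8 = (64^4)^2 ≡ 4^2 = 16 ≡ 16 (mod 89)
64^16 = (64^8)^2 ≡ 16^2 = 256 ≡ 78 (mod 89)
64^20 = 64^16 · 64^4 ≡ 78 · 4 ≡ 45 (mod 89).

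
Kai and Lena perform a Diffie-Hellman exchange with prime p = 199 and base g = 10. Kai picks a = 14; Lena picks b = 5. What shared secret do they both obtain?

126

Kai sends A = g^a mod p = 10^14 mod 199.
10^1 ≡ 10 (mod 199)
10^2 = (10^1)^2 ≡ 10^2 = 100 ≡ 100 (mod 199)
10^4 = (10^2)^2 ≡ 100^2 = 10000 ≡ 50 (mod 199)
10^8 = (10^4)^2 ≡ 50^2 = 2500 ≡ 112 (mod 199)
10^14 = 10^8 · 10^4 · 10^2 ≡ 112 · 50 · 100 ≡ 14 (mod 199).
So A = 14. Lena then computes K = A^b mod p = 14^5 mod 199.
14^1 ≡ 14 (mod 199)
14^2 = (14^1)^2 ≡ 14^2 = 196 ≡ 196 (mod 199)
14^4 = (14^2)^2 ≡ 196^2 = 38416 ≡ 9 (mod 199)
14^5 = 14^4 · 14^1 ≡ 9 · 14 ≡ 126 (mod 199).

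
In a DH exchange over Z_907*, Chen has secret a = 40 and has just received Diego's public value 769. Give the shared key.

Shared key K = 769^40 mod 907.
769^1 ≡ 769 (mod 907)
769^2 = (769^1)^2 ≡ 769^2 = 591361 ≡ 904 (mod 907)
769^4 = (769^2)^2 ≡ 904^2 = 817216 ≡ 9 (mod 907)
769^8 = (769^4)^2 ≡ 9^2 = 81 ≡ 81 (mod 907)
769^16 = (769^8)^2 ≡ 81^2 = 6561 ≡ 212 (mod 907)
769^32 = (769^16)^2 ≡ 212^2 = 44944 ≡ 501 (mod 907)
769^40 = 769^32 · 769^8 ≡ 501 · 81 ≡ 673 (mod 907).

673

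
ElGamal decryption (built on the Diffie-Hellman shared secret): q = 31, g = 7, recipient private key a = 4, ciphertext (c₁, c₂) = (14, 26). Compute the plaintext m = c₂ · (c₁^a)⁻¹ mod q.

Shared mask s = c₁^a mod q = 14^4 mod 31.
14^1 ≡ 14 (mod 31)
14^2 = (14^1)^2 ≡ 14^2 = 196 ≡ 10 (mod 31)
14^4 = (14^2)^2 ≡ 10^2 = 100 ≡ 7 (mod 31)
So s = 7; s⁻¹ ≡ 9 (mod 31).
m = c₂ · s⁻¹ mod 31 = 26 · 9 mod 31 = 17.

17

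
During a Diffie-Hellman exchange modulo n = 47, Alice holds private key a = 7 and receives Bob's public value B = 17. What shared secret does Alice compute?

3

Shared key K = 17^7 mod 47.
17^1 ≡ 17 (mod 47)
17^2 = (17^1)^2 ≡ 17^2 = 289 ≡ 7 (mod 47)
17^4 = (17^2)^2 ≡ 7^2 = 49 ≡ 2 (mod 47)
17^7 = 17^4 · 17^2 · 17^1 ≡ 2 · 7 · 17 ≡ 3 (mod 47).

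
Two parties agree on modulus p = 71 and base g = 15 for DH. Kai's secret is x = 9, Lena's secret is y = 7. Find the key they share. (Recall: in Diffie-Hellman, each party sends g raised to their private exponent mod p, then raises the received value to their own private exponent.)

Lena sends B = g^y mod p = 15^7 mod 71.
15^1 ≡ 15 (mod 71)
15^2 = (15^1)^2 ≡ 15^2 = 225 ≡ 12 (mod 71)
15^4 = (15^2)^2 ≡ 12^2 = 144 ≡ 2 (mod 71)
15^7 = 15^4 · 15^2 · 15^1 ≡ 2 · 12 · 15 ≡ 5 (mod 71).
So B = 5. Kai then computes K = B^x mod p = 5^9 mod 71.
5^1 ≡ 5 (mod 71)
5^2 = (5^1)^2 ≡ 5^2 = 25 ≡ 25 (mod 71)
5^4 = (5^2)^2 ≡ 25^2 = 625 ≡ 57 (mod 71)
5^8 = (5^4)^2 ≡ 57^2 = 3249 ≡ 54 (mod 71)
5^9 = 5^8 · 5^1 ≡ 54 · 5 ≡ 57 (mod 71).

57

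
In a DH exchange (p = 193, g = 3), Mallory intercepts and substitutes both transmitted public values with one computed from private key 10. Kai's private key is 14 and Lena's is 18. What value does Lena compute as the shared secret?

Lena receives Mallory's public value M = 3^10 mod 193 instead of the honest one.
3^1 ≡ 3 (mod 193)
3^2 = (3^1)^2 ≡ 3^2 = 9 ≡ 9 (mod 193)
3^4 = (3^2)^2 ≡ 9^2 = 81 ≡ 81 (mod 193)
3^8 = (3^4)^2 ≡ 81^2 = 6561 ≡ 192 (mod 193)
3^10 = 3^8 · 3^2 ≡ 192 · 9 ≡ 184 (mod 193).
So M = 184. Lena computes K = M^18 mod 193.
184^1 ≡ 184 (mod 193)
184^2 = (184^1)^2 ≡ 184^2 = 33856 ≡ 81 (mod 193)
184^4 = (184^2)^2 ≡ 81^2 = 6561 ≡ 192 (mod 193)
184^8 = (184^4)^2 ≡ 192^2 = 36864 ≡ 1 (mod 193)
184^16 = (184^8)^2 ≡ 1^2 = 1 ≡ 1 (mod 193)
184^18 = 184^16 · 184^2 ≡ 1 · 81 ≡ 81 (mod 193).

81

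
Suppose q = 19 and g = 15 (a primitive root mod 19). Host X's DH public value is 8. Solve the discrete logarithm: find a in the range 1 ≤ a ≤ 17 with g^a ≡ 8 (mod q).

15

Try successive powers of 15 modulo 19:
15^1 ≡ 15
15^2 ≡ 16
15^3 ≡ 12
15^4 ≡ 9
15^5 ≡ 2
15^6 ≡ 11
15^7 ≡ 13
15^8 ≡ 5
15^9 ≡ 18
15^10 ≡ 4
15^11 ≡ 3
15^12 ≡ 7
15^13 ≡ 10
15^14 ≡ 17
15^15 ≡ 8
Found: a = 15.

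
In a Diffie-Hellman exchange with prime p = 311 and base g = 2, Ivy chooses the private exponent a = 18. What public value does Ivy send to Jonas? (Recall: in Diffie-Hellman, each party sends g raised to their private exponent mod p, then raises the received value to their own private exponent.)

Public value = 2^18 mod 311.
2^1 ≡ 2 (mod 311)
2^2 = (2^1)^2 ≡ 2^2 = 4 ≡ 4 (mod 311)
2^4 = (2^2)^2 ≡ 4^2 = 16 ≡ 16 (mod 311)
2^8 = (2^4)^2 ≡ 16^2 = 256 ≡ 256 (mod 311)
2^16 = (2^8)^2 ≡ 256^2 = 65536 ≡ 226 (mod 311)
2^18 = 2^16 · 2^2 ≡ 226 · 4 ≡ 282 (mod 311).

282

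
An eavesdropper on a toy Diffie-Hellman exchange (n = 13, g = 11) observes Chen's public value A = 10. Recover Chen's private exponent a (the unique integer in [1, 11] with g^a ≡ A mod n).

10

Try successive powers of 11 modulo 13:
11^1 ≡ 11
11^2 ≡ 4
11^3 ≡ 5
11^4 ≡ 3
11^5 ≡ 7
11^6 ≡ 12
11^7 ≡ 2
11^8 ≡ 9
11^9 ≡ 8
11^10 ≡ 10
Found: a = 10.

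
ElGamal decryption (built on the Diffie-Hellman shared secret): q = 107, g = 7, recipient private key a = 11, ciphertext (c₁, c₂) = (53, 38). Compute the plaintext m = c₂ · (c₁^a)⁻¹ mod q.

72

Shared mask s = c₁^a mod q = 53^11 mod 107.
53^1 ≡ 53 (mod 107)
53^2 = (53^1)^2 ≡ 53^2 = 2809 ≡ 27 (mod 107)
53^4 = (53^2)^2 ≡ 27^2 = 729 ≡ 87 (mod 107)
53^8 = (53^4)^2 ≡ 87^2 = 7569 ≡ 79 (mod 107)
53^11 = 53^8 · 53^2 · 53^1 ≡ 79 · 27 · 53 ≡ 57 (mod 107).
So s = 57; s⁻¹ ≡ 92 (mod 107).
m = c₂ · s⁻¹ mod 107 = 38 · 92 mod 107 = 72.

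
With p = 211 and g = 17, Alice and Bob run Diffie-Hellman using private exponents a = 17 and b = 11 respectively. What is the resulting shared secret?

Bob sends B = g^b mod p = 17^11 mod 211.
17^1 ≡ 17 (mod 211)
17^2 = (17^1)^2 ≡ 17^2 = 289 ≡ 78 (mod 211)
17^4 = (17^2)^2 ≡ 78^2 = 6084 ≡ 176 (mod 211)
17^8 = (17^4)^2 ≡ 176^2 = 30976 ≡ 170 (mod 211)
17^11 = 17^8 · 17^2 · 17^1 ≡ 170 · 78 · 17 ≡ 72 (mod 211).
So B = 72. Alice then computes K = B^a mod p = 72^17 mod 211.
72^1 ≡ 72 (mod 211)
72^2 = (72^1)^2 ≡ 72^2 = 5184 ≡ 120 (mod 211)
72^4 = (72^2)^2 ≡ 120^2 = 14400 ≡ 52 (mod 211)
72^8 = (72^4)^2 ≡ 52^2 = 2704 ≡ 172 (mod 211)
72^16 = (72^8)^2 ≡ 172^2 = 29584 ≡ 44 (mod 211)
72^17 = 72^16 · 72^1 ≡ 44 · 72 ≡ 3 (mod 211).

3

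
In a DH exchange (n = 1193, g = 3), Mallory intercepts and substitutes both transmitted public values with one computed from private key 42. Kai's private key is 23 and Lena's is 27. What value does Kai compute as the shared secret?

Kai receives Mallory's public value M = 3^42 mod 1193 instead of the honest one.
3^1 ≡ 3 (mod 1193)
3^2 = (3^1)^2 ≡ 3^2 = 9 ≡ 9 (mod 1193)
3^4 = (3^2)^2 ≡ 9^2 = 81 ≡ 81 (mod 1193)
3^8 = (3^4)^2 ≡ 81^2 = 6561 ≡ 596 (mod 1193)
3^16 = (3^8)^2 ≡ 596^2 = 355216 ≡ 895 (mod 1193)
3^32 = (3^16)^2 ≡ 895^2 = 801025 ≡ 522 (mod 1193)
3^42 = 3^32 · 3^8 · 3^2 ≡ 522 · 596 · 9 ≡ 37 (mod 1193).
So M = 37. Kai computes K = M^23 mod 1193.
37^1 ≡ 37 (mod 1193)
37^2 = (37^1)^2 ≡ 37^2 = 1369 ≡ 176 (mod 1193)
37^4 = (37^2)^2 ≡ 176^2 = 30976 ≡ 1151 (mod 1193)
37^8 = (37^4)^2 ≡ 1151^2 = 1324801 ≡ 571 (mod 1193)
37^16 = (37^8)^2 ≡ 571^2 = 326041 ≡ 352 (mod 1193)
37^23 = 37^16 · 37^4 · 37^2 · 37^1 ≡ 352 · 1151 · 176 · 37 ≡ 499 (mod 1193).

499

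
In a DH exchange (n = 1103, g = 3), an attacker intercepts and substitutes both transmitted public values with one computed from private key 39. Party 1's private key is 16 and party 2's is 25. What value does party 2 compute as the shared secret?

Party 2 receives an attacker's public value M = 3^39 mod 1103 instead of the honest one.
3^1 ≡ 3 (mod 1103)
3^2 = (3^1)^2 ≡ 3^2 = 9 ≡ 9 (mod 1103)
3^4 = (3^2)^2 ≡ 9^2 = 81 ≡ 81 (mod 1103)
3^8 = (3^4)^2 ≡ 81^2 = 6561 ≡ 1046 (mod 1103)
3^16 = (3^8)^2 ≡ 1046^2 = 1094116 ≡ 1043 (mod 1103)
3^32 = (3^16)^2 ≡ 1043^2 = 1087849 ≡ 291 (mod 1103)
3^39 = 3^32 · 3^4 · 3^2 · 3^1 ≡ 291 · 81 · 9 · 3 ≡ 1089 (mod 1103).
So M = 1089. Party 2 computes K = M^25 mod 1103.
1089^1 ≡ 1089 (mod 1103)
1089^2 = (1089^1)^2 ≡ 1089^2 = 1185921 ≡ 196 (mod 1103)
1089^4 = (1089^2)^2 ≡ 196^2 = 38416 ≡ 914 (mod 1103)
1089^8 = (1089^4)^2 ≡ 914^2 = 835396 ≡ 425 (mod 1103)
1089^16 = (1089^8)^2 ≡ 425^2 = 180625 ≡ 836 (mod 1103)
1089^25 = 1089^16 · 1089^8 · 1089^1 ≡ 836 · 425 · 1089 ≡ 330 (mod 1103).

330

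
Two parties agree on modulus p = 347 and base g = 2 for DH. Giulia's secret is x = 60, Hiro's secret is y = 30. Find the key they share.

278

Hiro sends B = g^y mod p = 2^30 mod 347.
2^1 ≡ 2 (mod 347)
2^2 = (2^1)^2 ≡ 2^2 = 4 ≡ 4 (mod 347)
2^4 = (2^2)^2 ≡ 4^2 = 16 ≡ 16 (mod 347)
2^8 = (2^4)^2 ≡ 16^2 = 256 ≡ 256 (mod 347)
2^16 = (2^8)^2 ≡ 256^2 = 65536 ≡ 300 (mod 347)
2^30 = 2^16 · 2^8 · 2^4 · 2^2 ≡ 300 · 256 · 16 · 4 ≡ 292 (mod 347).
So B = 292. Giulia then computes K = B^x mod p = 292^60 mod 347.
292^1 ≡ 292 (mod 347)
292^2 = (292^1)^2 ≡ 292^2 = 85264 ≡ 249 (mod 347)
292^4 = (292^2)^2 ≡ 249^2 = 62001 ≡ 235 (mod 347)
292^8 = (292^4)^2 ≡ 235^2 = 55225 ≡ 52 (mod 347)
292^16 = (292^8)^2 ≡ 52^2 = 2704 ≡ 275 (mod 347)
292^32 = (292^16)^2 ≡ 275^2 = 75625 ≡ 326 (mod 347)
292^60 = 292^32 · 292^16 · 292^8 · 292^4 ≡ 326 · 275 · 52 · 235 ≡ 278 (mod 347).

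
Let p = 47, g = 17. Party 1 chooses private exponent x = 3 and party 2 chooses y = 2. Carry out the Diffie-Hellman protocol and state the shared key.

14

Party 1 sends A = g^x mod p = 17^3 mod 47.
17^1 ≡ 17 (mod 47)
17^2 = (17^1)^2 ≡ 17^2 = 289 ≡ 7 (mod 47)
17^3 = 17^2 · 17^1 ≡ 7 · 17 ≡ 25 (mod 47).
So A = 25. Party 2 then computes K = A^y mod p = 25^2 mod 47.
25^1 ≡ 25 (mod 47)
25^2 = (25^1)^2 ≡ 25^2 = 625 ≡ 14 (mod 47)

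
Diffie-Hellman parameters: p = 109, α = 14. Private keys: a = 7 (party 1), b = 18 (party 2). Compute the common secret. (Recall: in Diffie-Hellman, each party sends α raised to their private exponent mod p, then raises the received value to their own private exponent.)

Party 1 sends A = α^a mod p = 14^7 mod 109.
14^1 ≡ 14 (mod 109)
14^2 = (14^1)^2 ≡ 14^2 = 196 ≡ 87 (mod 109)
14^4 = (14^2)^2 ≡ 87^2 = 7569 ≡ 48 (mod 109)
14^7 = 14^4 · 14^2 · 14^1 ≡ 48 · 87 · 14 ≡ 40 (mod 109).
So A = 40. Party 2 then computes K = A^b mod p = 40^18 mod 109.
40^1 ≡ 40 (mod 109)
40^2 = (40^1)^2 ≡ 40^2 = 1600 ≡ 74 (mod 109)
40^4 = (40^2)^2 ≡ 74^2 = 5476 ≡ 26 (mod 109)
40^8 = (40^4)^2 ≡ 26^2 = 676 ≡ 22 (mod 109)
40^16 = (40^8)^2 ≡ 22^2 = 484 ≡ 48 (mod 109)
40^18 = 40^16 · 40^2 ≡ 48 · 74 ≡ 64 (mod 109).

64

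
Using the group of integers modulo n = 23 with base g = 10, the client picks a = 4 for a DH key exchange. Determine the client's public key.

18

Public value = 10^4 mod 23.
10^1 ≡ 10 (mod 23)
10^2 = (10^1)^2 ≡ 10^2 = 100 ≡ 8 (mod 23)
10^4 = (10^2)^2 ≡ 8^2 = 64 ≡ 18 (mod 23)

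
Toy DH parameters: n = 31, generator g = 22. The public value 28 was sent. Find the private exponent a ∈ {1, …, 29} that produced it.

Try successive powers of 22 modulo 31:
22^1 ≡ 22
22^2 ≡ 19
22^3 ≡ 15
22^4 ≡ 20
22^5 ≡ 6
22^6 ≡ 8
22^7 ≡ 21
22^8 ≡ 28
Found: a = 8.

8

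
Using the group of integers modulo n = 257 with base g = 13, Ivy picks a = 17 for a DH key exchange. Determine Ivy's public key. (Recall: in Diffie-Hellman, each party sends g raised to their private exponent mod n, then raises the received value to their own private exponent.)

196

Public value = 13^17 mod 257.
13^1 ≡ 13 (mod 257)
13^2 = (13^1)^2 ≡ 13^2 = 169 ≡ 169 (mod 257)
13^4 = (13^2)^2 ≡ 169^2 = 28561 ≡ 34 (mod 257)
13^8 = (13^4)^2 ≡ 34^2 = 1156 ≡ 128 (mod 257)
13^16 = (13^8)^2 ≡ 128^2 = 16384 ≡ 193 (mod 257)
13^17 = 13^16 · 13^1 ≡ 193 · 13 ≡ 196 (mod 257).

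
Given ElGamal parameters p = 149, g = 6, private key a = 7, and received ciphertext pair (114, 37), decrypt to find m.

Shared mask s = c₁^a mod p = 114^7 mod 149.
114^1 ≡ 114 (mod 149)
114^2 = (114^1)^2 ≡ 114^2 = 12996 ≡ 33 (mod 149)
114^4 = (114^2)^2 ≡ 33^2 = 1089 ≡ 46 (mod 149)
114^7 = 114^4 · 114^2 · 114^1 ≡ 46 · 33 · 114 ≡ 63 (mod 149).
So s = 63; s⁻¹ ≡ 123 (mod 149).
m = c₂ · s⁻¹ mod 149 = 37 · 123 mod 149 = 81.

81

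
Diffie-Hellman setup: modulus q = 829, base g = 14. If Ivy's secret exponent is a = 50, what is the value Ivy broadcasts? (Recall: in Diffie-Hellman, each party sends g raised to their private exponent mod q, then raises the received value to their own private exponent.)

388

Public value = 14^50 mod 829.
14^1 ≡ 14 (mod 829)
14^2 = (14^1)^2 ≡ 14^2 = 196 ≡ 196 (mod 829)
14^4 = (14^2)^2 ≡ 196^2 = 38416 ≡ 282 (mod 829)
14^8 = (14^4)^2 ≡ 282^2 = 79524 ≡ 769 (mod 829)
14^16 = (14^8)^2 ≡ 769^2 = 591361 ≡ 284 (mod 829)
14^32 = (14^16)^2 ≡ 284^2 = 80656 ≡ 243 (mod 829)
14^50 = 14^32 · 14^16 · 14^2 ≡ 243 · 284 · 196 ≡ 388 (mod 829).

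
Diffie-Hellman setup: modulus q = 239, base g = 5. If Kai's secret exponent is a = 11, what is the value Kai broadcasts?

186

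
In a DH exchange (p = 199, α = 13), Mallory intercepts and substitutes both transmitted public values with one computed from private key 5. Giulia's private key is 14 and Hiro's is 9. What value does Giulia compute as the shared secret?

79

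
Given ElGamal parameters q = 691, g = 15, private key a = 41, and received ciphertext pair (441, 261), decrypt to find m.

106

Shared mask s = c₁^a mod q = 441^41 mod 691.
441^1 ≡ 441 (mod 691)
441^2 = (441^1)^2 ≡ 441^2 = 194481 ≡ 310 (mod 691)
441^4 = (441^2)^2 ≡ 310^2 = 96100 ≡ 51 (mod 691)
441^8 = (441^4)^2 ≡ 51^2 = 2601 ≡ 528 (mod 691)
441^16 = (441^8)^2 ≡ 528^2 = 278784 ≡ 311 (mod 691)
441^32 = (441^16)^2 ≡ 311^2 = 96721 ≡ 672 (mod 691)
441^41 = 441^32 · 441^8 · 441^1 ≡ 672 · 528 · 441 ≡ 361 (mod 691).
So s = 361; s⁻¹ ≡ 379 (mod 691).
m = c₂ · s⁻¹ mod 691 = 261 · 379 mod 691 = 106.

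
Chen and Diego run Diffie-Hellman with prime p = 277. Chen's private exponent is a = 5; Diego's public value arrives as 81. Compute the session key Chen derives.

88

Shared key K = 81^5 mod 277.
81^1 ≡ 81 (mod 277)
81^2 = (81^1)^2 ≡ 81^2 = 6561 ≡ 190 (mod 277)
81^4 = (81^2)^2 ≡ 190^2 = 36100 ≡ 90 (mod 277)
81^5 = 81^4 · 81^1 ≡ 90 · 81 ≡ 88 (mod 277).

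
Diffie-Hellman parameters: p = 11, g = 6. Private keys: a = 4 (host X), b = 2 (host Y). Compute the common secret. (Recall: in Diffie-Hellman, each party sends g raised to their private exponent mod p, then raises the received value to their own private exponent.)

4

Host X sends A = g^a mod p = 6^4 mod 11.
6^1 ≡ 6 (mod 11)
6^2 = (6^1)^2 ≡ 6^2 = 36 ≡ 3 (mod 11)
6^4 = (6^2)^2 ≡ 3^2 = 9 ≡ 9 (mod 11)
So A = 9. Host Y then computes K = A^b mod p = 9^2 mod 11.
9^1 ≡ 9 (mod 11)
9^2 = (9^1)^2 ≡ 9^2 = 81 ≡ 4 (mod 11)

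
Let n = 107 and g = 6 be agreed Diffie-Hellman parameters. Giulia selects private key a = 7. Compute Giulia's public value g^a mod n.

24

Public value = 6^7 mod 107.
6^1 ≡ 6 (mod 107)
6^2 = (6^1)^2 ≡ 6^2 = 36 ≡ 36 (mod 107)
6^4 = (6^2)^2 ≡ 36^2 = 1296 ≡ 12 (mod 107)
6^7 = 6^4 · 6^2 · 6^1 ≡ 12 · 36 · 6 ≡ 24 (mod 107).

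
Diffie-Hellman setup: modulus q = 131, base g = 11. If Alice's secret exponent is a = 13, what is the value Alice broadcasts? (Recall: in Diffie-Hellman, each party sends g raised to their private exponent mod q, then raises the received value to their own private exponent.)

Public value = 11^13 (mod 131).
11^1 ≡ 11 (mod 131)
11^2 = (11^1)^2 ≡ 11^2 = 121 ≡ 121 (mod 131)
11^4 = (11^2)^2 ≡ 121^2 = 14641 ≡ 100 (mod 131)
11^8 = (11^4)^2 ≡ 100^2 = 10000 ≡ 44 (mod 131)
11^13 = 11^8 · 11^4 · 11^1 ≡ 44 · 100 · 11 ≡ 61 (mod 131).

61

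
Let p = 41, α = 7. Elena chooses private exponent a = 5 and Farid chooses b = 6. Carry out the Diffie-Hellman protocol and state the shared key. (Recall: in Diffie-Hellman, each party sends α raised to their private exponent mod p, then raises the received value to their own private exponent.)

Elena sends A = α^a mod p = 7^5 mod 41.
7^1 ≡ 7 (mod 41)
7^2 = (7^1)^2 ≡ 7^2 = 49 ≡ 8 (mod 41)
7^4 = (7^2)^2 ≡ 8^2 = 64 ≡ 23 (mod 41)
7^5 = 7^4 · 7^1 ≡ 23 · 7 ≡ 38 (mod 41).
So A = 38. Farid then computes K = A^b mod p = 38^6 mod 41.
38^1 ≡ 38 (mod 41)
38^2 = (38^1)^2 ≡ 38^2 = 1444 ≡ 9 (mod 41)
38^4 = (38^2)^2 ≡ 9^2 = 81 ≡ 40 (mod 41)
38^6 = 38^4 · 38^2 ≡ 40 · 9 ≡ 32 (mod 41).

32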